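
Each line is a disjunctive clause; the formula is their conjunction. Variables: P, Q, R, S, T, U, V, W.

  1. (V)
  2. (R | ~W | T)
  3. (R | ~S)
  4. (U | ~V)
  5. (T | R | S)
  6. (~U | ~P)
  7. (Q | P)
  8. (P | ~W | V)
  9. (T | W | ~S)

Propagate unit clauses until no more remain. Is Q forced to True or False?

Unit clause (V) sets V = True.
From (~V | U) and V = True: U = True.
(~P | ~U) with U = True leaves only ~P, so P = False.
(P | Q): since P = False, the clause reduces to (Q). Q = True.

True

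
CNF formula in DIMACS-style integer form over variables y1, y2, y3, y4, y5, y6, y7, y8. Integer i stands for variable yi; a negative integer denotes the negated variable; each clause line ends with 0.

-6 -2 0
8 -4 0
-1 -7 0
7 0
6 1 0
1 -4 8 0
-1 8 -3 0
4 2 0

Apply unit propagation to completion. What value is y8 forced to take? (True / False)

True

(y7) stands alone — y7 = True.
From (¬y1 ∨ ¬y7) and y7 = True: y1 = False.
In (y1 ∨ y6), y1 is now false; y6 must hold, so y6 = True.
(¬y6 ∨ ¬y2) with y6 = True leaves only ¬y2, so y2 = False.
In (y2 ∨ y4), y2 is now false; y4 must hold, so y4 = True.
From (y8 ∨ ¬y4) and y4 = True: y8 = True.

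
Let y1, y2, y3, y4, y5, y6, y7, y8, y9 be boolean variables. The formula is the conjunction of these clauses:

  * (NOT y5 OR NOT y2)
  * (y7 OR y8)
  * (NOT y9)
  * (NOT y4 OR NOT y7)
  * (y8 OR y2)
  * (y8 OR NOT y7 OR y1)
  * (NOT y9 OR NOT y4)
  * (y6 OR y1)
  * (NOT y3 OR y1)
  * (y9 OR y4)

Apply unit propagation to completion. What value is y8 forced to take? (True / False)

True

(NOT y9) stands alone — y9 = False.
(y9 OR y4): since y9 = False, the clause reduces to (y4). y4 = True.
In (NOT y7 OR NOT y4), NOT y4 is now false; NOT y7 must hold, so y7 = False.
From (y7 OR y8) and y7 = False: y8 = True.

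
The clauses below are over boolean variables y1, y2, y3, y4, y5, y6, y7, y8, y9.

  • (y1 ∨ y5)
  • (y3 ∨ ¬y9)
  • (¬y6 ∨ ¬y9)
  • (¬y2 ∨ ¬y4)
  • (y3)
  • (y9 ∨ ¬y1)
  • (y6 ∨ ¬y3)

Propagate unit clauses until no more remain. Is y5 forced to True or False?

(y3) is a unit clause: y3 = True.
(y6 ∨ ¬y3): since y3 = True, the clause reduces to (y6). y6 = True.
In (¬y9 ∨ ¬y6), ¬y6 is now false; ¬y9 must hold, so y9 = False.
(¬y1 ∨ y9): since y9 = False, the clause reduces to (¬y1). y1 = False.
In (y1 ∨ y5), y1 is now false; y5 must hold, so y5 = True.

True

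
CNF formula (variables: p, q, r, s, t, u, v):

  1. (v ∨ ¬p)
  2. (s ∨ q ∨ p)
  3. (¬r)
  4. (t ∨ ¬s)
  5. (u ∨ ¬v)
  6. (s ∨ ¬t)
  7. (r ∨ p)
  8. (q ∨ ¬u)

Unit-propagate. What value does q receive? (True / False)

(¬r) is a unit clause: r = False.
In (p ∨ r), r is now false; p must hold, so p = True.
(¬p ∨ v): since p = True, the clause reduces to (v). v = True.
(¬v ∨ u) with v = True leaves only u, so u = True.
In (¬u ∨ q), ¬u is now false; q must hold, so q = True.

True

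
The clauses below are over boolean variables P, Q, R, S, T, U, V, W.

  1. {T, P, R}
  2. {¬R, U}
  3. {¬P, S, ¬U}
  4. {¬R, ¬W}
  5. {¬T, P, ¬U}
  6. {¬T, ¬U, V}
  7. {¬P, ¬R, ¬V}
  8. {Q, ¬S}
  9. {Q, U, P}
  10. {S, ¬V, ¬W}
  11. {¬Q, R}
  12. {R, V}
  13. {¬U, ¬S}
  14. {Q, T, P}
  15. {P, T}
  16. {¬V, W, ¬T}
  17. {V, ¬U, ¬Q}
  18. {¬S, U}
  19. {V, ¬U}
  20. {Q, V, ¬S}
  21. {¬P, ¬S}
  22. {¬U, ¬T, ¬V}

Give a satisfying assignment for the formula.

P=True  Q=False  R=False  S=False  T=False  U=False  V=True  W=False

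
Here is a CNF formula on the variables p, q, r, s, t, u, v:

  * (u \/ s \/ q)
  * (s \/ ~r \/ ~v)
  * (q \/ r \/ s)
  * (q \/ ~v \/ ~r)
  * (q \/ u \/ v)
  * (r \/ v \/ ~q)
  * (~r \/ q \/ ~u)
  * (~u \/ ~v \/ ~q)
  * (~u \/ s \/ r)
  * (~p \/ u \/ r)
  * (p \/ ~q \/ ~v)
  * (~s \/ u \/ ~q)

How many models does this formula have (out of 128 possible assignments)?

22

Case analysis on q and r:
  q=1, r=1: p, t free; 3 ways for (s,u,v) × 2^2 = 12.
  q=1, r=0: a clause becomes empty — 0.
  q=0, r=1: a clause becomes empty — 0.
  q=0, r=0: t free; 5 ways for (p,s,u,v) × 2^1 = 10.
Total: 12 + 0 + 0 + 10 = 22.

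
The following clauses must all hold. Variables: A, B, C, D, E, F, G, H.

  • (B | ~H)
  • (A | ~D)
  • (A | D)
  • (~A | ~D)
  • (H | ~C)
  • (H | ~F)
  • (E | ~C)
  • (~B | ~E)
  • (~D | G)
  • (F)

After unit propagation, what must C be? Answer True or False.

False

Unit clause (F) sets F = True.
From (~F | H) and F = True: H = True.
(~H | B) with H = True leaves only B, so B = True.
(~B | ~E): since B = True, the clause reduces to (~E). E = False.
In (~C | E), E is now false; ~C must hold, so C = False.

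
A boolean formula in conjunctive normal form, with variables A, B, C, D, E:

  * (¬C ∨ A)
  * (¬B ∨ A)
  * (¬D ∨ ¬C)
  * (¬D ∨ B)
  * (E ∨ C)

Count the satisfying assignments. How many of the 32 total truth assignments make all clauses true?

Split on C, then A.
  C=1, A=1: remaining (B,D,E) ∈ {(0,0,0); (0,0,1); (1,0,0); (1,0,1)} — 4.
  C=1, A=0: a clause becomes empty — 0.
  C=0, A=1: remaining (B,D,E) ∈ {(0,0,1); (1,0,1); (1,1,1)} — 3.
  C=0, A=0: remaining (B,D,E) ∈ {(0,0,1)} — 1.
Total: 4 + 0 + 3 + 1 = 8.

8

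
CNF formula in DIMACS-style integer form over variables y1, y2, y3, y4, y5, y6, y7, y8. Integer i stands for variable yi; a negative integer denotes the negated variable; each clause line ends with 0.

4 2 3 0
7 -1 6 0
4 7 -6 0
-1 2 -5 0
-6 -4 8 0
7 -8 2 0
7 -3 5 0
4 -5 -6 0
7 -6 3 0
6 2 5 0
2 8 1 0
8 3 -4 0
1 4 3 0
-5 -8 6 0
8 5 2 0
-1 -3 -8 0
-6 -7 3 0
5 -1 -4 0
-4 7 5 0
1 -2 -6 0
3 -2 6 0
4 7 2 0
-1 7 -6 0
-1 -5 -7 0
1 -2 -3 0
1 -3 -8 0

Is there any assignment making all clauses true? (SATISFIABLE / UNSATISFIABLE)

SATISFIABLE

Set y1 = True and propagate.
Branch on y2: take y2 = True.
The remaining clauses are satisfied by y3 = True, y4 = False, y5 = False, y6 = False, y7 = True, y8 = False.
So y1=True, y2=True, y3=True, y4=False, y5=False, y6=False, y7=True, y8=False is a satisfying assignment.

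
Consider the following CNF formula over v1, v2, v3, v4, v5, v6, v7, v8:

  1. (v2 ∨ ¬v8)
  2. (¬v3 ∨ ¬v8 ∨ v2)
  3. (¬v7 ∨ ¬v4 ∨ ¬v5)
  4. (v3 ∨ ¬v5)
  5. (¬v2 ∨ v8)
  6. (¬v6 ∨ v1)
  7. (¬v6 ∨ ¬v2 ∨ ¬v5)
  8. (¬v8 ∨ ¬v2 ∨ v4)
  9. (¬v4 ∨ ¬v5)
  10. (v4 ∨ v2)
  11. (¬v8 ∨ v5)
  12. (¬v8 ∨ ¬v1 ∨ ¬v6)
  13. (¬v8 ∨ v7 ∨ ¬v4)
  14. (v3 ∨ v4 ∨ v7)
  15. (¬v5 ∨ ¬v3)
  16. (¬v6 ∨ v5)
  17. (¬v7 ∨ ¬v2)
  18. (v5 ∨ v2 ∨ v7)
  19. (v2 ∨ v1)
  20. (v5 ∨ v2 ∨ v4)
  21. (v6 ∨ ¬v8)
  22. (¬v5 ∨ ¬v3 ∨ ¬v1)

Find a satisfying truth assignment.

v1=1, v2=0, v3=1, v4=1, v5=0, v6=0, v7=1, v8=0

Check each clause:
  1. (v2 ∨ ¬v8) — ¬v8 is true.
  2. (¬v8 ∨ v2 ∨ ¬v3) — ¬v8 is true.
  3. (¬v4 ∨ ¬v7 ∨ ¬v5) — ¬v5 is true.
  4. (¬v5 ∨ v3) — v3 is true.
  5. (v8 ∨ ¬v2) — ¬v2 is true.
  6. (¬v6 ∨ v1) — v1 is true.
  7. (¬v6 ∨ ¬v5 ∨ ¬v2) — ¬v6 is true.
  8. (¬v8 ∨ v4 ∨ ¬v2) — ¬v8 is true.
  9. (¬v4 ∨ ¬v5) — ¬v5 is true.
  10. (v4 ∨ v2) — v4 is true.
  11. (¬v8 ∨ v5) — ¬v8 is true.
  12. (¬v1 ∨ ¬v6 ∨ ¬v8) — ¬v8 is true.
  13. (¬v4 ∨ v7 ∨ ¬v8) — ¬v8 is true.
  14. (v4 ∨ v3 ∨ v7) — v3 is true.
  15. (¬v3 ∨ ¬v5) — ¬v5 is true.
  16. (v5 ∨ ¬v6) — ¬v6 is true.
  17. (¬v7 ∨ ¬v2) — ¬v2 is true.
  18. (v7 ∨ v5 ∨ v2) — v7 is true.
  19. (v2 ∨ v1) — v1 is true.
  20. (v4 ∨ v5 ∨ v2) — v4 is true.
  21. (¬v8 ∨ v6) — ¬v8 is true.
  22. (¬v3 ∨ ¬v1 ∨ ¬v5) — ¬v5 is true.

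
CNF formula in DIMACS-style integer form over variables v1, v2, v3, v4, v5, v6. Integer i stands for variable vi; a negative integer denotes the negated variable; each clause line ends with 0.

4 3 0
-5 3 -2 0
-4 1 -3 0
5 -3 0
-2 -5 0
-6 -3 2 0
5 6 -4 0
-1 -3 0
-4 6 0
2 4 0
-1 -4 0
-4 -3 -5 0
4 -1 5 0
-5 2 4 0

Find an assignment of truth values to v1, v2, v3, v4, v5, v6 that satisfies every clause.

v1=0, v2=0, v3=0, v4=1, v5=0, v6=1

Branch on v1: take v1 = False.
Set v2 = False and propagate.
  then v4 is forced to True.
  then v3 is forced to False.
  then v6 is forced to True.
v5 is now unconstrained; take v5 = False.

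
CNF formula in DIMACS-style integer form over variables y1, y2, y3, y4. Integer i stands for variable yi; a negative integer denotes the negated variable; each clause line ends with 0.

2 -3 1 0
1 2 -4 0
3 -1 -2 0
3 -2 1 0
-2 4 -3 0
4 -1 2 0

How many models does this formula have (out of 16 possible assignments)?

5

The models are:
  y1=F y2=F y3=F y4=F
  y1=F y2=T y3=T y4=T
  y1=T y2=F y3=F y4=T
  y1=T y2=F y3=T y4=T
  y1=T y2=T y3=T y4=T
That's 5 in total.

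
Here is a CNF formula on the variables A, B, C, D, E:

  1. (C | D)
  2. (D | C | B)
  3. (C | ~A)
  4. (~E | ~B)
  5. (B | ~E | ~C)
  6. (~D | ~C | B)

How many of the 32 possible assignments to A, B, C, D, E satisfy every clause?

Split on C, then B.
  C=1, B=1: remaining (A,D,E) ∈ {(0,0,0); (0,1,0); (1,0,0); (1,1,0)} — 4.
  C=1, B=0: remaining (A,D,E) ∈ {(0,0,0); (1,0,0)} — 2.
  C=0, B=1: remaining (A,D,E) ∈ {(0,1,0)} — 1.
  C=0, B=0: remaining (A,D,E) ∈ {(0,1,0); (0,1,1)} — 2.
Total: 4 + 2 + 1 + 2 = 9.

9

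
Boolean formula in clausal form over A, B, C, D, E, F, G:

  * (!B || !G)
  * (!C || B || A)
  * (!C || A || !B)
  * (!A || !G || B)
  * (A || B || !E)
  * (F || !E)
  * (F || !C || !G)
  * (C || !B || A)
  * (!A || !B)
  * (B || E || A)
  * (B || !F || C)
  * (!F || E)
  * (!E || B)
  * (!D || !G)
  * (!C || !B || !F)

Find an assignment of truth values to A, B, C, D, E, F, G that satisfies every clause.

A=T, B=F, C=T, D=F, E=F, F=F, G=F

Check each clause:
  1. (!G || !B) — !G is true.
  2. (A || B || !C) — A is true.
  3. (!C || A || !B) — A is true.
  4. (!A || !G || B) — !G is true.
  5. (!E || B || A) — A is true.
  6. (!E || F) — !E is true.
  7. (F || !C || !G) — !G is true.
  8. (A || !B || C) — A is true.
  9. (!A || !B) — !B is true.
  10. (B || A || E) — A is true.
  11. (C || B || !F) — C is true.
  12. (!F || E) — !F is true.
  13. (B || !E) — !E is true.
  14. (!G || !D) — !G is true.
  15. (!F || !C || !B) — !F is true.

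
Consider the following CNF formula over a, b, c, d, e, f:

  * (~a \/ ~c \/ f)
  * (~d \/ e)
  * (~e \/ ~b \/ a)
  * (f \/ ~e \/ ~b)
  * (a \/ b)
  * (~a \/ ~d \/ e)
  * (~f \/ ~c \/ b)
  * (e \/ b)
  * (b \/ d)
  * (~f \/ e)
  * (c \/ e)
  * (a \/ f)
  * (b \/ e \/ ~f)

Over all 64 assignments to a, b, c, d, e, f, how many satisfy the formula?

6

The models are:
  a=1 b=0 c=0 d=1 e=1 f=0
  a=1 b=0 c=0 d=1 e=1 f=1
  a=1 b=1 c=0 d=0 e=1 f=1
  a=1 b=1 c=0 d=1 e=1 f=1
  a=1 b=1 c=1 d=0 e=1 f=1
  a=1 b=1 c=1 d=1 e=1 f=1
Count: 6.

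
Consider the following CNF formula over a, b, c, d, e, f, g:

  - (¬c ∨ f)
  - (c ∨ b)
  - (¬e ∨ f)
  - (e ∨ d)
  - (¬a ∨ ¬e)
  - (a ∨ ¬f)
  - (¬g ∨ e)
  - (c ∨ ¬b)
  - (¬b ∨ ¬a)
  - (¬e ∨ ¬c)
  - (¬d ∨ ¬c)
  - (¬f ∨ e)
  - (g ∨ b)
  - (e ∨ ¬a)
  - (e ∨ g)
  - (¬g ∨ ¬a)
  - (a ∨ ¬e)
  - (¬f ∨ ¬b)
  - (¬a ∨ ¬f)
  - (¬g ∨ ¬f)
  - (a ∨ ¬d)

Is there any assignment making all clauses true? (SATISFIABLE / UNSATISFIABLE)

UNSATISFIABLE

e = True:
  propagation gives f=True, a=False; an empty clause results — contradiction.
e = False:
  propagation gives d=True, g=False; an empty clause results — contradiction.
Every branch closes, so no satisfying assignment exists.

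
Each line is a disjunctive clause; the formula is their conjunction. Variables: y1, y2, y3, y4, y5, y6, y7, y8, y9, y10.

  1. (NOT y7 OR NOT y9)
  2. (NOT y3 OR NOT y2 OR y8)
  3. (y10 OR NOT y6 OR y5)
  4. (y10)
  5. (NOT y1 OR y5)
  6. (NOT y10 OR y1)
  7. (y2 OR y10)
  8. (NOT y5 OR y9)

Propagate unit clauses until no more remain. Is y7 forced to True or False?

False

Unit clause (y10) sets y10 = True.
From (NOT y10 OR y1) and y10 = True: y1 = True.
From (NOT y1 OR y5) and y1 = True: y5 = True.
In (y9 OR NOT y5), NOT y5 is now false; y9 must hold, so y9 = True.
(NOT y7 OR NOT y9) with y9 = True leaves only NOT y7, so y7 = False.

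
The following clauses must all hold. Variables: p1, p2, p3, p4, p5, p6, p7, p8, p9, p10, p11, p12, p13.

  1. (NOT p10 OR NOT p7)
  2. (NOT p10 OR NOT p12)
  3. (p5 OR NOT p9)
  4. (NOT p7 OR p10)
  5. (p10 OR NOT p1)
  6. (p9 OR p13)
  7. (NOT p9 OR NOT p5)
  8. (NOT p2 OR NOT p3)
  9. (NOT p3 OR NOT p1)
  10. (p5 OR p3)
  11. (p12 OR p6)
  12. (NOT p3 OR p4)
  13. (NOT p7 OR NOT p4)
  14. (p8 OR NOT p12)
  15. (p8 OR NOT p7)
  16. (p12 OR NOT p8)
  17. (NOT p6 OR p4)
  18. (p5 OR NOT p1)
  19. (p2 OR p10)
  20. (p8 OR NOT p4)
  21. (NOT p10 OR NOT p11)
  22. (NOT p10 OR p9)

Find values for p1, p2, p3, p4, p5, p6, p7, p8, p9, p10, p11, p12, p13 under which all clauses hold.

Pure literal: p1 appears only negated; assign p1 = False.
p7 occurs only negated in the remaining clauses — set p7 = False.
Set p2 = True and propagate.
  then p3 is forced to False.
  then p5 is forced to True.
  then p9 is forced to False.
  then p13 is forced to True.
  then p10 is forced to False.
For the remaining variables, p4 = True, p6 = False, p8 = True, p11 = True, p12 = True works.
Every clause has at least one true literal under this assignment.

p1=0, p2=1, p3=0, p4=1, p5=1, p6=0, p7=0, p8=1, p9=0, p10=0, p11=1, p12=1, p13=1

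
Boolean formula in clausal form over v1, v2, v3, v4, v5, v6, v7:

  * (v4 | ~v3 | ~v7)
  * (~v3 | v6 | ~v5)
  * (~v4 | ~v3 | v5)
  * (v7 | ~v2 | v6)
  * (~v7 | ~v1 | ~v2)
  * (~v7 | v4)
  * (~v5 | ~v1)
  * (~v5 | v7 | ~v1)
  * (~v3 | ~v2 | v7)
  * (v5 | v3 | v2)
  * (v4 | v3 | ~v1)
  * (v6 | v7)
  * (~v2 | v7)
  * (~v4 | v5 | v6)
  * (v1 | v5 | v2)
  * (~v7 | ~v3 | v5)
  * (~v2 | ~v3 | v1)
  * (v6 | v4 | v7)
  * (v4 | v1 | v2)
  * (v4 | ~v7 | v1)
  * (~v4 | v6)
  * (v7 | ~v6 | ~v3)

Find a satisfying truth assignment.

Set v1 = False and propagate.
Try v2 = True.
  then v7 is forced to True.
  then v4 is forced to True.
  then v3 is forced to False.
  then v6 is forced to True.
v5 is now unconstrained; take v5 = True.
Every clause has at least one true literal under this assignment.

v1 = False, v2 = True, v3 = False, v4 = True, v5 = True, v6 = True, v7 = True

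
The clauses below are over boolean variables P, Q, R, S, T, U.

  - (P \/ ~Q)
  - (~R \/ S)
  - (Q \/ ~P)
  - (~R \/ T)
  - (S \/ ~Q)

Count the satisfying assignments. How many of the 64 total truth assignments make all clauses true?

16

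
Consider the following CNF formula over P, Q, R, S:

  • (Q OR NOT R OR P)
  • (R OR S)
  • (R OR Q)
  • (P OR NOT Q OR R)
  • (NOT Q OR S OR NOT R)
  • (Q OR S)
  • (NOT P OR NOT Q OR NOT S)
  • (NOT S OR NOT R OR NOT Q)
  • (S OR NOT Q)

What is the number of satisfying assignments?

1

Satisfying assignments:
  P=1 Q=0 R=1 S=1
That's 1 in total.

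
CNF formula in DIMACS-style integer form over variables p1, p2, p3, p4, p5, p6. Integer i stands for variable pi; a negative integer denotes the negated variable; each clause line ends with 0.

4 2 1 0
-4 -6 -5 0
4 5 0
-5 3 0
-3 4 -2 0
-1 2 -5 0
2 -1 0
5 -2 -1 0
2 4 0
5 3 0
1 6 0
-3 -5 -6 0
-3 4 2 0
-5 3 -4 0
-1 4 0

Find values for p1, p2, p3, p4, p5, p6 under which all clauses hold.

p1 = 0, p2 = 0, p3 = 1, p4 = 1, p5 = 0, p6 = 1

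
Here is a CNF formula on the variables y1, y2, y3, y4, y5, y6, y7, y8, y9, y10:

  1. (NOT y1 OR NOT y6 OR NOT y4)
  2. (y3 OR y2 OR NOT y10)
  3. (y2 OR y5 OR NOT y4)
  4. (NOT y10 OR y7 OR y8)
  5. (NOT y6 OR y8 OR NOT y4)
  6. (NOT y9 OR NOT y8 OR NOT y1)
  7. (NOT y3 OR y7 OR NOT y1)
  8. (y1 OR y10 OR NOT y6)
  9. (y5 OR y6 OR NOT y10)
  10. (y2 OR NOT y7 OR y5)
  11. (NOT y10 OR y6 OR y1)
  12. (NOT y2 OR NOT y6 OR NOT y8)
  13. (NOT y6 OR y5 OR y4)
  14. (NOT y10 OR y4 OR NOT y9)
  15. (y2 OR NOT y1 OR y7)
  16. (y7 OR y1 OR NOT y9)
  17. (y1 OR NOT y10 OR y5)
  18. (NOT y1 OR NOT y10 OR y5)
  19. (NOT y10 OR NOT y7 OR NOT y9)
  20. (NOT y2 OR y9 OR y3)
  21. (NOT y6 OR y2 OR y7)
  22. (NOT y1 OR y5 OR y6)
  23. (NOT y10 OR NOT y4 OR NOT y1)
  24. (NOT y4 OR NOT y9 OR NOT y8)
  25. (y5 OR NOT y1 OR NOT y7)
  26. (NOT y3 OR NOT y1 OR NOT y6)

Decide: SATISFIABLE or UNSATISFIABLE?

SATISFIABLE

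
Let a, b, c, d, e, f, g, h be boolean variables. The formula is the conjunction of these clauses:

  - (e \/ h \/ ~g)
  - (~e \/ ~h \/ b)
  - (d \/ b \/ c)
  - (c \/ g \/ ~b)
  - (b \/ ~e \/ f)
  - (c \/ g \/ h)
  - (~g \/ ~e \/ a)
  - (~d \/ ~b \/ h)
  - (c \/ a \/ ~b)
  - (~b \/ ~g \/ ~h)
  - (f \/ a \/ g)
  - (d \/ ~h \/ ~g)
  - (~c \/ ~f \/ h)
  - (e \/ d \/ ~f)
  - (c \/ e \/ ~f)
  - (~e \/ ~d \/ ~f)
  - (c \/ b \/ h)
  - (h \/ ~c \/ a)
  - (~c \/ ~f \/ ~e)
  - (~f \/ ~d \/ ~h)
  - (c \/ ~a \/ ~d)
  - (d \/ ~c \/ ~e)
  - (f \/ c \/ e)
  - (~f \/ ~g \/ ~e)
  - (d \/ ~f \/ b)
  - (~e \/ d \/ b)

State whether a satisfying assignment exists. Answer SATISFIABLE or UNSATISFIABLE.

SATISFIABLE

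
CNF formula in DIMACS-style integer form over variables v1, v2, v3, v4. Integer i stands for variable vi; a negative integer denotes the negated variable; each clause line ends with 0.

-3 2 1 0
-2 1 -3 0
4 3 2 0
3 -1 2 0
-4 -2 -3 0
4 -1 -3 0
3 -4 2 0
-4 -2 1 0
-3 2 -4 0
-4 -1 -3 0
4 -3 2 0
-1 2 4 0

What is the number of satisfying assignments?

Satisfying assignments:
  v1=0 v2=1 v3=0 v4=0
  v1=1 v2=1 v3=0 v4=0
  v1=1 v2=1 v3=0 v4=1
That's 3 in total.

3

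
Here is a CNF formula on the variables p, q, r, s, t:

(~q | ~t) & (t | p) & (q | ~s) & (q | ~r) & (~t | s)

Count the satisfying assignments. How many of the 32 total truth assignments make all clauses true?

Satisfying assignments:
  p=1 q=0 r=0 s=0 t=0
  p=1 q=1 r=0 s=0 t=0
  p=1 q=1 r=0 s=1 t=0
  p=1 q=1 r=1 s=0 t=0
  p=1 q=1 r=1 s=1 t=0
Count: 5.

5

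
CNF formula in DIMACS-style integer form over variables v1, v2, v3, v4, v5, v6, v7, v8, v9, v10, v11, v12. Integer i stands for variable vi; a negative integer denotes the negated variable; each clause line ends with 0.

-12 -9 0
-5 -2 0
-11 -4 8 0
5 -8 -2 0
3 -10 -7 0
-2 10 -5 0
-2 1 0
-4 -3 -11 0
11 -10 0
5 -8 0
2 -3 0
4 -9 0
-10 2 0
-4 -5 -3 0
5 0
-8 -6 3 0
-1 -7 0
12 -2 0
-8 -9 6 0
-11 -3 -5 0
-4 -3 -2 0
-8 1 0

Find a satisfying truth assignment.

v1 = True  v2 = False  v3 = False  v4 = False  v5 = True  v6 = False  v7 = False  v8 = True  v9 = False  v10 = False  v11 = True  v12 = True

The clause (v5) is unit: v5 must be True.
Unit propagation: (NOT v2) forces v2 = False.
Unit propagation: (NOT v3) forces v3 = False.
The clause (NOT v10) is unit: v10 must be False.
Pure literal: v7 appears only negated; assign v7 = False.
v9 occurs only negated in the remaining clauses — set v9 = False.
Branch on v1: take v1 = True.
Set v4 = False and propagate.
Set v6 = False and propagate.
v8, v11, v12 are now unconstrained; take v8 = True, v11 = True, v12 = True.
Every clause has at least one true literal under this assignment.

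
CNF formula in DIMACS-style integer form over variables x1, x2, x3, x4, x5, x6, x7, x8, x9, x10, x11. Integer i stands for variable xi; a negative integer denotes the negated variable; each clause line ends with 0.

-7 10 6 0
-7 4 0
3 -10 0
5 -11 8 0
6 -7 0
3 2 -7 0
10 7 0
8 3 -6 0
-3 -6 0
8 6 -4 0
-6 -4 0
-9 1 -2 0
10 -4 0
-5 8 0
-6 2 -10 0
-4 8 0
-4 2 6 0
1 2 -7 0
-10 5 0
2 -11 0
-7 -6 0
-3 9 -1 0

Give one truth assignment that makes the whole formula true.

x1=True  x2=True  x3=True  x4=False  x5=True  x6=False  x7=False  x8=True  x9=True  x10=True  x11=False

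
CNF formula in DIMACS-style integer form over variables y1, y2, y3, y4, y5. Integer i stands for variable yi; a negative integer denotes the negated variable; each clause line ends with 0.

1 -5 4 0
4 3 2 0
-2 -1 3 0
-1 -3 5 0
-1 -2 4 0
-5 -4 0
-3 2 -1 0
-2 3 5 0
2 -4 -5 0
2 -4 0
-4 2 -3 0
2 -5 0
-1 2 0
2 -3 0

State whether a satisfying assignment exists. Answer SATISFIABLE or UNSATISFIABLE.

SATISFIABLE

Branch on y1: take y1 = False.
Set y2 = True and propagate.
For the remaining variables, y3 = True, y4 = False, y5 = False works.
So y1=F, y2=T, y3=T, y4=F, y5=F is a satisfying assignment.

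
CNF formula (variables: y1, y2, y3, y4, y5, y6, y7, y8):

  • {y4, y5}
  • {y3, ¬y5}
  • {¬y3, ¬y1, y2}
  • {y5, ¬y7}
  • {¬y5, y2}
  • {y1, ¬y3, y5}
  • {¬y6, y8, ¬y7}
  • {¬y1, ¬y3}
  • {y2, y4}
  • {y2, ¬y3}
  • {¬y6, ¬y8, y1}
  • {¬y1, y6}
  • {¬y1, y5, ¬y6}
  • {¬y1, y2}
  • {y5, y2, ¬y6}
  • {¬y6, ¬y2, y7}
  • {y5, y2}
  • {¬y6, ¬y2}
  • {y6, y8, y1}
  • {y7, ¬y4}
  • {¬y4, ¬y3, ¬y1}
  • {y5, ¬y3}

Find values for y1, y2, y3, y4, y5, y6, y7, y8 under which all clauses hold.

y1 = False, y2 = True, y3 = True, y4 = False, y5 = True, y6 = False, y7 = False, y8 = True

Set y1 = False and propagate.
For the remaining variables, y2 = True, y3 = True, y4 = False, y5 = True, y6 = False, y7 = False, y8 = True works.
Every clause has at least one true literal under this assignment.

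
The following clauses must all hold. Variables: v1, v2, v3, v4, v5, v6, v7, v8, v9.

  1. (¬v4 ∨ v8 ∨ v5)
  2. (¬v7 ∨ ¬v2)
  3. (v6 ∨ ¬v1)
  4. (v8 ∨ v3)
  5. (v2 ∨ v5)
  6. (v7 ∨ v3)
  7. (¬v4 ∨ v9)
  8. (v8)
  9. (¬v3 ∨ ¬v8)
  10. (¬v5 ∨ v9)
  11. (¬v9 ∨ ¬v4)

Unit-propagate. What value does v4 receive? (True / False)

False

Unit clause (v8) sets v8 = True.
In (¬v8 ∨ ¬v3), ¬v8 is now false; ¬v3 must hold, so v3 = False.
From (v3 ∨ v7) and v3 = False: v7 = True.
(¬v2 ∨ ¬v7): since v7 = True, the clause reduces to (¬v2). v2 = False.
(v2 ∨ v5): since v2 = False, the clause reduces to (v5). v5 = True.
(v9 ∨ ¬v5) with v5 = True leaves only v9, so v9 = True.
From (¬v9 ∨ ¬v4) and v9 = True: v4 = False.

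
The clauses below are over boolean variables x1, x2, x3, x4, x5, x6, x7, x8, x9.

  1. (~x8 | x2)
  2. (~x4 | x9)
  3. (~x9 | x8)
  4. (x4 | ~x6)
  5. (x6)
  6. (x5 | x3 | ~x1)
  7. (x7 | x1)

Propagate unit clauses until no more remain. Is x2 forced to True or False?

True

(x6) is a unit clause: x6 = True.
(x4 | ~x6) with x6 = True leaves only x4, so x4 = True.
From (~x4 | x9) and x4 = True: x9 = True.
From (~x9 | x8) and x9 = True: x8 = True.
(x2 | ~x8) with x8 = True leaves only x2, so x2 = True.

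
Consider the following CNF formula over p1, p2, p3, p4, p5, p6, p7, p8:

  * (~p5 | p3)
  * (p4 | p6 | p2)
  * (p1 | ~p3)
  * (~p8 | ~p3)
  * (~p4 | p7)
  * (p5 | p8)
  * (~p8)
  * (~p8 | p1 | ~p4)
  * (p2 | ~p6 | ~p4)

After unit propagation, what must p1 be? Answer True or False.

Unit clause (~p8) sets p8 = False.
(p5 | p8) with p8 = False leaves only p5, so p5 = True.
(p3 | ~p5): since p5 = True, the clause reduces to (p3). p3 = True.
(p1 | ~p3): since p3 = True, the clause reduces to (p1). p1 = True.

True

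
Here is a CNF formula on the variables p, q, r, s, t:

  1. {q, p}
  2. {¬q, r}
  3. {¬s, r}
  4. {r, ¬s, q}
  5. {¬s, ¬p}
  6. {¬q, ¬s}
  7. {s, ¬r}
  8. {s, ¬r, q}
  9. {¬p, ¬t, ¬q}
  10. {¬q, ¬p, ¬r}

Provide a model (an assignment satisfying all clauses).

t occurs only negated in the remaining clauses — set t = False.
Set p = True and propagate.
  then s is forced to False.
  then r is forced to False.
  then q is forced to False.
Every clause has at least one true literal under this assignment.

p=T, q=F, r=F, s=F, t=F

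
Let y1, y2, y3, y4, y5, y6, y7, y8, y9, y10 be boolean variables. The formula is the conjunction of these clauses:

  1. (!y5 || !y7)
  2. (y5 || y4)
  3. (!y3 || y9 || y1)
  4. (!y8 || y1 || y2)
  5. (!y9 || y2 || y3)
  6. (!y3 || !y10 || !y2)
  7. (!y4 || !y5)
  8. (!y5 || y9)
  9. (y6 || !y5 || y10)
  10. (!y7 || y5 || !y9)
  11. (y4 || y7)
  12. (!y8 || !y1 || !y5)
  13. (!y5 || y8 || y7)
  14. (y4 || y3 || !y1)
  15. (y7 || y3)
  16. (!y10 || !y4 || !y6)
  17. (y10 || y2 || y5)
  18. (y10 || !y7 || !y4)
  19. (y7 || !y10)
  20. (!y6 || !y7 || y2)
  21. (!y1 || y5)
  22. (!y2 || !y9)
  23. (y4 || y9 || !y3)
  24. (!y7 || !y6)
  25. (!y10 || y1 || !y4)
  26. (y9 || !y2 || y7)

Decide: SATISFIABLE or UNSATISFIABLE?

y5 = True:
  propagation gives y7=False, y4=False; an empty clause results — contradiction.
y5 = False:
  propagation gives y4=True, y1=False, y10=False, y2=True; an empty clause results — contradiction.
Every branch closes, so no satisfying assignment exists.

UNSATISFIABLE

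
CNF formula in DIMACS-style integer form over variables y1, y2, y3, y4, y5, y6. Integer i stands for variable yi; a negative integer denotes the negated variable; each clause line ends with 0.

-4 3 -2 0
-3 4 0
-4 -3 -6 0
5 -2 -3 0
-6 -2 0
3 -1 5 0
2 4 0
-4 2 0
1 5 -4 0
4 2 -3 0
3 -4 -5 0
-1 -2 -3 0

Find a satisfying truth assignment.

Pure literal: y6 appears only negated; assign y6 = False.
Set y1 = True and propagate.
Branch on y2: take y2 = True.
  then y3 is forced to False.
  then y4 is forced to False.
  then y5 is forced to True.
Check each clause:
  1. (¬y4 ∨ y3 ∨ ¬y2) — ¬y4 is true.
  2. (y4 ∨ ¬y3) — ¬y3 is true.
  3. (¬y3 ∨ ¬y4 ∨ ¬y6) — ¬y6 is true.
  4. (¬y2 ∨ y5 ∨ ¬y3) — ¬y3 is true.
  5. (¬y6 ∨ ¬y2) — ¬y6 is true.
  6. (y3 ∨ y5 ∨ ¬y1) — y5 is true.
  7. (y2 ∨ y4) — y2 is true.
  8. (¬y4 ∨ y2) — y2 is true.
  9. (¬y4 ∨ y1 ∨ y5) — y1 is true.
  10. (y4 ∨ ¬y3 ∨ y2) — y2 is true.
  11. (¬y4 ∨ y3 ∨ ¬y5) — ¬y4 is true.
  12. (¬y2 ∨ ¬y3 ∨ ¬y1) — ¬y3 is true.

y1 = 1  y2 = 1  y3 = 0  y4 = 0  y5 = 1  y6 = 0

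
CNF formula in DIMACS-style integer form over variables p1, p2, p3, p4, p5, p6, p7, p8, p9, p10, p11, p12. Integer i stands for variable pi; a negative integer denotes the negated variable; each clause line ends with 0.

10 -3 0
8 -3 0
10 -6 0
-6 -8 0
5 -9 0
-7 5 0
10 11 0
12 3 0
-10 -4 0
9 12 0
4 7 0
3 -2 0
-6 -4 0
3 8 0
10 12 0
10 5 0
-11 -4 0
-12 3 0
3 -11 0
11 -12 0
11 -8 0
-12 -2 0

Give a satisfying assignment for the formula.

p1=True, p2=True, p3=True, p4=False, p5=True, p6=False, p7=True, p8=True, p9=True, p10=True, p11=True, p12=False

Check each clause:
  1. (p10 ∨ ¬p3) — p10 is true.
  2. (p8 ∨ ¬p3) — p8 is true.
  3. (¬p6 ∨ p10) — p10 is true.
  4. (¬p8 ∨ ¬p6) — ¬p6 is true.
  5. (p5 ∨ ¬p9) — p5 is true.
  6. (¬p7 ∨ p5) — p5 is true.
  7. (p10 ∨ p11) — p10 is true.
  8. (p12 ∨ p3) — p3 is true.
  9. (¬p4 ∨ ¬p10) — ¬p4 is true.
  10. (p9 ∨ p12) — p9 is true.
  11. (p4 ∨ p7) — p7 is true.
  12. (¬p2 ∨ p3) — p3 is true.
  13. (¬p4 ∨ ¬p6) — ¬p6 is true.
  14. (p3 ∨ p8) — p8 is true.
  15. (p12 ∨ p10) — p10 is true.
  16. (p10 ∨ p5) — p10 is true.
  17. (¬p11 ∨ ¬p4) — ¬p4 is true.
  18. (¬p12 ∨ p3) — p3 is true.
  19. (¬p11 ∨ p3) — p3 is true.
  20. (p11 ∨ ¬p12) — p11 is true.
  21. (p11 ∨ ¬p8) — p11 is true.
  22. (¬p2 ∨ ¬p12) — ¬p12 is true.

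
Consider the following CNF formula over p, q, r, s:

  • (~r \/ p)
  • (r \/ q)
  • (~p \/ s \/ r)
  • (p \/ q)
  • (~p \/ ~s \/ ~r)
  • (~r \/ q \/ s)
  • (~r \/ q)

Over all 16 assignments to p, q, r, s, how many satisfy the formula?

4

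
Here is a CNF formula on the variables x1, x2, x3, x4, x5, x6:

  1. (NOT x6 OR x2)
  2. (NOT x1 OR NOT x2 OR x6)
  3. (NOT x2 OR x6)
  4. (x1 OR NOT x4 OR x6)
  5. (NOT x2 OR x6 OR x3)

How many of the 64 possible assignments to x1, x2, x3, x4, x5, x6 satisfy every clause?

Split on x6, then x2.
  x6=1, x2=1: x1, x3, x4, x5 free → 2^4 = 16.
  x6=1, x2=0: a clause becomes empty — 0.
  x6=0, x2=1: a clause becomes empty — 0.
  x6=0, x2=0: x3, x5 free; 3 ways for (x1,x4) × 2^2 = 12.
Total: 16 + 0 + 0 + 12 = 28.

28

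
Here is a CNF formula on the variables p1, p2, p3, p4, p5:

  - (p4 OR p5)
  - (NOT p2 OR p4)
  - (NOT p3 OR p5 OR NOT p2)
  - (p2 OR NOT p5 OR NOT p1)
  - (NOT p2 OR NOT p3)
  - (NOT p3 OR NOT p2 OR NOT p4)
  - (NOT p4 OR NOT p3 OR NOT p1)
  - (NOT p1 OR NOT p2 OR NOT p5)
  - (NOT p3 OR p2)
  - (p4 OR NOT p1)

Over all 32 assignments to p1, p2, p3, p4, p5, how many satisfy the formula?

Satisfying assignments:
  p1=F p2=F p3=F p4=F p5=T
  p1=F p2=F p3=F p4=T p5=F
  p1=F p2=F p3=F p4=T p5=T
  p1=F p2=T p3=F p4=T p5=F
  p1=F p2=T p3=F p4=T p5=T
  p1=T p2=F p3=F p4=T p5=F
  p1=T p2=T p3=F p4=T p5=F
Count: 7.

7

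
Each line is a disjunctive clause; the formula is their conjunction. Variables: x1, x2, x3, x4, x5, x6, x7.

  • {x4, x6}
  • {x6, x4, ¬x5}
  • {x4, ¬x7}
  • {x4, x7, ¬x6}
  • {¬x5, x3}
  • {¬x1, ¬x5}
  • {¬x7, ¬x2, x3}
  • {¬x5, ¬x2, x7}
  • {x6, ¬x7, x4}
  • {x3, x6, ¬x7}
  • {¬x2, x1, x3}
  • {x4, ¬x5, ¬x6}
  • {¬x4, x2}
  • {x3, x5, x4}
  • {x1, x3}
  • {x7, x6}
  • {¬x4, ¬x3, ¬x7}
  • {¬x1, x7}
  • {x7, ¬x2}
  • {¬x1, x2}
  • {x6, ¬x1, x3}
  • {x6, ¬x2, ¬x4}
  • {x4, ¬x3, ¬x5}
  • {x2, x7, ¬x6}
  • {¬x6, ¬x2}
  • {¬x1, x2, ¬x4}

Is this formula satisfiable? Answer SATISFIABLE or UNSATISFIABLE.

x4 = True:
  propagation gives x2=True, x7=True, x3=True; an empty clause results — contradiction.
x4 = False:
  propagation gives x6=True, x7=False; an empty clause results — contradiction.
Every branch closes, so no satisfying assignment exists.

UNSATISFIABLE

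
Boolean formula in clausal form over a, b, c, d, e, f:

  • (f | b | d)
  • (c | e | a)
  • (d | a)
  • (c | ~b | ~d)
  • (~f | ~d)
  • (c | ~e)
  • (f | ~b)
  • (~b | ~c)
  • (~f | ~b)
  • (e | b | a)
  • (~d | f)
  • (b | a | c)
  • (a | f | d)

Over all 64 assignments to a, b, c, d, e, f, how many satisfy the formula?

3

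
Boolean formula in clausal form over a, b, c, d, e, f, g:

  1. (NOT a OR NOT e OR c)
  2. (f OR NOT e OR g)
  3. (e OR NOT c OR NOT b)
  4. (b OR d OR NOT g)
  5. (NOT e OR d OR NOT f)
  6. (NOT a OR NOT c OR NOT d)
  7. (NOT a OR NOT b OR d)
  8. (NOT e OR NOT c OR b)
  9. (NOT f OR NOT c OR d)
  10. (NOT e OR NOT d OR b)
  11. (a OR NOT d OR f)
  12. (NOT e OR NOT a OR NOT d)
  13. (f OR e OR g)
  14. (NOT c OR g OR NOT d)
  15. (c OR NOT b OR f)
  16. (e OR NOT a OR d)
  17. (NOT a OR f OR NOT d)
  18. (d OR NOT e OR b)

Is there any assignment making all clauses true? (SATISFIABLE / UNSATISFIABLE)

SATISFIABLE

Branch on a: take a = False.
For the remaining variables, b = True, c = False, d = True, e = True, f = True, g = False works.
Every clause has at least one true literal under this assignment.
So a=False, b=True, c=False, d=True, e=True, f=True, g=False is a satisfying assignment.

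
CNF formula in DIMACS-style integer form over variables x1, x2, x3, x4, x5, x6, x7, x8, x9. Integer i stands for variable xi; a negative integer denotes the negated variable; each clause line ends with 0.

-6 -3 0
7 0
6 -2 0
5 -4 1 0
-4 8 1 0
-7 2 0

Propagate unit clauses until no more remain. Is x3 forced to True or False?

False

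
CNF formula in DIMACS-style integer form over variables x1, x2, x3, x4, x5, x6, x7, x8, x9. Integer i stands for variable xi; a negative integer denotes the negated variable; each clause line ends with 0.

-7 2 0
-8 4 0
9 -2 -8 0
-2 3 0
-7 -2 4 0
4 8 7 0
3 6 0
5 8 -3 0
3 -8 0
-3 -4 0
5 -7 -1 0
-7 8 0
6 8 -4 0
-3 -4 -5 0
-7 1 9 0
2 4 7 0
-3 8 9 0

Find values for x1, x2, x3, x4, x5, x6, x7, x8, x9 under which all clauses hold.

x1 = T, x2 = F, x3 = F, x4 = T, x5 = T, x6 = T, x7 = F, x8 = F, x9 = F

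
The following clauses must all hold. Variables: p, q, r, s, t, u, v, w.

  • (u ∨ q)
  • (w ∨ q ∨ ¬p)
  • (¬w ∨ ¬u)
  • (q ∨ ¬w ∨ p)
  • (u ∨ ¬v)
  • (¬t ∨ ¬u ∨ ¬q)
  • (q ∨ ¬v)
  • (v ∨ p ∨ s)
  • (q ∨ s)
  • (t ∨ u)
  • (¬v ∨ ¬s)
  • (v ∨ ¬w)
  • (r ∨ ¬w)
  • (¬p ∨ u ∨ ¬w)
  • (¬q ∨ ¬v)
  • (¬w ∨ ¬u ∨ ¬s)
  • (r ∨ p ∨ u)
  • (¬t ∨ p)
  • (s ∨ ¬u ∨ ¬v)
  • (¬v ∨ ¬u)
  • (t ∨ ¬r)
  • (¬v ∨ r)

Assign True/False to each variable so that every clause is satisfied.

p = False, q = True, r = False, s = True, t = False, u = True, v = False, w = False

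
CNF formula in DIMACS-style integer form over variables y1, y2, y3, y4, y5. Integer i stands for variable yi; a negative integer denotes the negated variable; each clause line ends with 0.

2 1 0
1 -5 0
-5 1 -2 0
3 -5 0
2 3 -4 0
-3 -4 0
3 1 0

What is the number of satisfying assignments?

8

Satisfying assignments:
  y1=F y2=T y3=T y4=F y5=F
  y1=T y2=F y3=F y4=F y5=F
  y1=T y2=F y3=T y4=F y5=F
  y1=T y2=F y3=T y4=F y5=T
  y1=T y2=T y3=F y4=F y5=F
  y1=T y2=T y3=F y4=T y5=F
  y1=T y2=T y3=T y4=F y5=F
  y1=T y2=T y3=T y4=F y5=T
Count: 8.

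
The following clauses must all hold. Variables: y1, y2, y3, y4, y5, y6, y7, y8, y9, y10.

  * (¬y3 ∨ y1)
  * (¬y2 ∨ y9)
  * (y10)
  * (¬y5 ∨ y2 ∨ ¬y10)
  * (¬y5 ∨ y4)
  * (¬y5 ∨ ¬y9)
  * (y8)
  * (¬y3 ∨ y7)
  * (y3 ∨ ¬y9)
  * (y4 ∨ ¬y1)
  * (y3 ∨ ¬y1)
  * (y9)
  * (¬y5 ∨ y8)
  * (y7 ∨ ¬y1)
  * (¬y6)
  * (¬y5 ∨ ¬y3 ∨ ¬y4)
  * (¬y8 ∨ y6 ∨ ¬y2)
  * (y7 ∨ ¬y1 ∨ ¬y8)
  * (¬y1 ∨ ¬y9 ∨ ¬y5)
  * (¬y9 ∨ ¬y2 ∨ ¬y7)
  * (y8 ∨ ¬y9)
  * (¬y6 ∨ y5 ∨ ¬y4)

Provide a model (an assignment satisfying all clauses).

y1 = True, y2 = False, y3 = True, y4 = True, y5 = False, y6 = False, y7 = True, y8 = True, y9 = True, y10 = True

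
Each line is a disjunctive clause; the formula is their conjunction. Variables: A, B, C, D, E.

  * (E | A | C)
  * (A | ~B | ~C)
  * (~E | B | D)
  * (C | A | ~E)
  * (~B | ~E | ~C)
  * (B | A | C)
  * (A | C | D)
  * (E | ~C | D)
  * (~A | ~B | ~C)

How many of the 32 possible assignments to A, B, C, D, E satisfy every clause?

11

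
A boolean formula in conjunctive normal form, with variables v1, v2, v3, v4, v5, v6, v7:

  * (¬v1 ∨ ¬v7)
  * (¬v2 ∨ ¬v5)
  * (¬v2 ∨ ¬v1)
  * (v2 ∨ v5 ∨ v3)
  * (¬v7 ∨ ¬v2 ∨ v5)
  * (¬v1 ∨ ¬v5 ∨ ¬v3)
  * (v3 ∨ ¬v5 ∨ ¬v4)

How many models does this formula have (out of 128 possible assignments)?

Case analysis on v5 and v2:
  v5=T, v2=T: a clause becomes empty — 0.
  v5=T, v2=F: v6 free; 7 ways for (v1,v3,v4,v7) × 2^1 = 14.
  v5=F, v2=T: forces v1=F; v7=F; v3, v4, v6 free → 2^3 = 8.
  v5=F, v2=F: v4, v6 free; 3 ways for (v1,v3,v7) × 2^2 = 12.
Total: 0 + 14 + 8 + 12 = 34.

34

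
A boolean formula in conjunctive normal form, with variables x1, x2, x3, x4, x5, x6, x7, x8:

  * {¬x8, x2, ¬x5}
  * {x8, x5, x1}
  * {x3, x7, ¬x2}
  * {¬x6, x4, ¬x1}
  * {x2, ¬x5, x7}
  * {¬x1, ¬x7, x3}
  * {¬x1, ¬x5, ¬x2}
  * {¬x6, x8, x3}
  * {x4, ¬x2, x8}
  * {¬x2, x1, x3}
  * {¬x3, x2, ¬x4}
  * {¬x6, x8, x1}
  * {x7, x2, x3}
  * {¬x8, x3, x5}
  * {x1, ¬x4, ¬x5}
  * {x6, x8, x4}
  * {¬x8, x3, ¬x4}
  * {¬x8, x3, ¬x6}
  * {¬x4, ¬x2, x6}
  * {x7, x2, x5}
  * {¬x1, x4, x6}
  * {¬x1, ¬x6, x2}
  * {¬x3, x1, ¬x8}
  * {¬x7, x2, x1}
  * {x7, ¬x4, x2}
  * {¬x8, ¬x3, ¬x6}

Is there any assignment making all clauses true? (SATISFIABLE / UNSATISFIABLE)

SATISFIABLE

Set x1 = True and propagate.
Branch on x2: take x2 = True.
  then x5 is forced to False.
Branch on x3: take x3 = True.
For the remaining variables, x4 = True, x6 = True, x7 = True, x8 = False works.
Every clause has at least one true literal under this assignment.
So x1 = True, x2 = True, x3 = True, x4 = True, x5 = False, x6 = True, x7 = True, x8 = False is a satisfying assignment.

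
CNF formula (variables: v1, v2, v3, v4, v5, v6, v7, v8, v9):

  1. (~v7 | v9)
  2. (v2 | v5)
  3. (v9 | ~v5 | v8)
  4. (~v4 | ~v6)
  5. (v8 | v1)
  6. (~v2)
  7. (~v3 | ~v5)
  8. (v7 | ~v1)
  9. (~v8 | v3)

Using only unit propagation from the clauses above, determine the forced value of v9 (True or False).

True

Unit clause (~v2) sets v2 = False.
(v2 | v5) with v2 = False leaves only v5, so v5 = True.
(~v3 | ~v5) with v5 = True leaves only ~v3, so v3 = False.
From (~v8 | v3) and v3 = False: v8 = False.
In (~v5 | v9 | v8), v8, ~v5 are now false; v9 must hold, so v9 = True.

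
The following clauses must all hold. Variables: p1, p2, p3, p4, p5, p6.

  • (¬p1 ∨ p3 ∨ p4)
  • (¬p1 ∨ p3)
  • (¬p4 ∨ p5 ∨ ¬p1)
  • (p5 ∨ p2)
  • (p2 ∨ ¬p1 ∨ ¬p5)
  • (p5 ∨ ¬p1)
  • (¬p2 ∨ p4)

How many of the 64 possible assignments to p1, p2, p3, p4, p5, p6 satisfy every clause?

Split on p1, then p5.
  p1=T, p5=T: remaining (p2,p3,p4,p6) ∈ {(T,T,T,F); (T,T,T,T)} — 2.
  p1=T, p5=F: a clause becomes empty — 0.
  p1=F, p5=T: p3, p6 free; 3 ways for (p2,p4) × 2^2 = 12.
  p1=F, p5=F: remaining (p2,p3,p4,p6) ∈ {(T,F,T,F); (T,F,T,T); (T,T,T,F); (T,T,T,T)} — 4.
Total: 2 + 0 + 12 + 4 = 18.

18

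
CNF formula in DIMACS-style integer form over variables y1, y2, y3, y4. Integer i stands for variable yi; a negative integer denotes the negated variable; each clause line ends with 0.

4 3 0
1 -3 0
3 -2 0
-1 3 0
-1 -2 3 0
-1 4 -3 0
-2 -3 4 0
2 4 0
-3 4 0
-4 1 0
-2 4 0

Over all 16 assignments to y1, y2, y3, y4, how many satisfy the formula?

2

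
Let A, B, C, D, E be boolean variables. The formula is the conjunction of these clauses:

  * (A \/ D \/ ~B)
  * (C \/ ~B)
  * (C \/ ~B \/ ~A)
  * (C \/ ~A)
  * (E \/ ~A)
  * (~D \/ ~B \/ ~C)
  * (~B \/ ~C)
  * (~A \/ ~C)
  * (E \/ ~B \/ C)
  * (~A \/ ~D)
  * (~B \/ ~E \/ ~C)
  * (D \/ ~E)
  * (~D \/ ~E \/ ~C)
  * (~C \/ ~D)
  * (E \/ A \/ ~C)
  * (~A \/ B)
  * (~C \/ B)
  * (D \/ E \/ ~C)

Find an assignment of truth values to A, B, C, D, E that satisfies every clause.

A=F, B=F, C=F, D=T, E=F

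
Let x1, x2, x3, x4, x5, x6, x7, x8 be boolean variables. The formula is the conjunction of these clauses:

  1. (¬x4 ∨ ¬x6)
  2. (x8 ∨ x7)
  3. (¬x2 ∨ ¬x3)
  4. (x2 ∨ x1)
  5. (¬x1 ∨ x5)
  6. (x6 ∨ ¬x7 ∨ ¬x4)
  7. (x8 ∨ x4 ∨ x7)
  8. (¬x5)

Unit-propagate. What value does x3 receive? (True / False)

(¬x5) is a unit clause: x5 = False.
(¬x1 ∨ x5) with x5 = False leaves only ¬x1, so x1 = False.
From (x2 ∨ x1) and x1 = False: x2 = True.
In (¬x2 ∨ ¬x3), ¬x2 is now false; ¬x3 must hold, so x3 = False.

False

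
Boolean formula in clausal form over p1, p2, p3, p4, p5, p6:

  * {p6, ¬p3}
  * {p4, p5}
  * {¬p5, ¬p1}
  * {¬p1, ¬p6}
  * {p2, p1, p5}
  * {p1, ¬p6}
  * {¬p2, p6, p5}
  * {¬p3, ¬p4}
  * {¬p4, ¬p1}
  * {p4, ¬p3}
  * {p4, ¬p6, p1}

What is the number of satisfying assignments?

4

The models are:
  p1=0 p2=0 p3=0 p4=0 p5=1 p6=0
  p1=0 p2=0 p3=0 p4=1 p5=1 p6=0
  p1=0 p2=1 p3=0 p4=0 p5=1 p6=0
  p1=0 p2=1 p3=0 p4=1 p5=1 p6=0
Count: 4.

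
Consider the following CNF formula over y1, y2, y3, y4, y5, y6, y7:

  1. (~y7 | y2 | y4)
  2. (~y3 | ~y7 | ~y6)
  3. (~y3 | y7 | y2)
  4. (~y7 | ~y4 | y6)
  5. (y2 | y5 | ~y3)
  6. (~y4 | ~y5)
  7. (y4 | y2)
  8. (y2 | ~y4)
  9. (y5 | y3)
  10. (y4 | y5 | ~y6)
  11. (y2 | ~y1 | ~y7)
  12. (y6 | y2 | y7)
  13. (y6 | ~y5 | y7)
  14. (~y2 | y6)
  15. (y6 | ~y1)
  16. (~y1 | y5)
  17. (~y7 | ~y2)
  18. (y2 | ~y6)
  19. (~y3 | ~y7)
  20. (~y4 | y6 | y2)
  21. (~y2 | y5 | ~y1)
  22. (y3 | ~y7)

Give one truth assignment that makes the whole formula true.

y1=False  y2=True  y3=True  y4=False  y5=True  y6=True  y7=False

y1 occurs only negated in the remaining clauses — set y1 = False.
Try y2 = True.
  then y6 is forced to True.
  then y7 is forced to False.
Set y3 = True and propagate.
Set y4 = False and propagate.
  then y5 is forced to True.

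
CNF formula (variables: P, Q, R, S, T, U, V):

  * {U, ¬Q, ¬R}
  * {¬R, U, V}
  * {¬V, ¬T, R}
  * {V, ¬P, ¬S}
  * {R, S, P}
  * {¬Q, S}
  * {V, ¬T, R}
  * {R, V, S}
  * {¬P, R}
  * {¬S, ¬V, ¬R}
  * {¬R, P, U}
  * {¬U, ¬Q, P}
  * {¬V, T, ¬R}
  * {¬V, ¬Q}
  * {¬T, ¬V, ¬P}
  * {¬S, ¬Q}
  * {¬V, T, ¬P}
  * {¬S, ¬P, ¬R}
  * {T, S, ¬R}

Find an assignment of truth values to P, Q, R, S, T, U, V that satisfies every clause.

P=0, Q=0, R=0, S=1, T=0, U=1, V=1

Q occurs only negated in the remaining clauses — set Q = False.
Try P = False.
For the remaining variables, R = False, S = True, T = False, U = True, V = True works.
Every clause has at least one true literal under this assignment.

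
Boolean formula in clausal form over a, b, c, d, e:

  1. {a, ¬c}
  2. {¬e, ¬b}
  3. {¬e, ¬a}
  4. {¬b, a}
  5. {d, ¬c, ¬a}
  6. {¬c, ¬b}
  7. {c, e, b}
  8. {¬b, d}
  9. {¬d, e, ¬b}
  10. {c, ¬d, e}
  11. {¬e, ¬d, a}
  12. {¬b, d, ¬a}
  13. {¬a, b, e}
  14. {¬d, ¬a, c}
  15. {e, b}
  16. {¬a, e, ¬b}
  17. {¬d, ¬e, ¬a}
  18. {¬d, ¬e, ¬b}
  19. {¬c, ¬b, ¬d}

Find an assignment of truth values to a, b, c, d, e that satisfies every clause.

a=F, b=F, c=F, d=F, e=T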